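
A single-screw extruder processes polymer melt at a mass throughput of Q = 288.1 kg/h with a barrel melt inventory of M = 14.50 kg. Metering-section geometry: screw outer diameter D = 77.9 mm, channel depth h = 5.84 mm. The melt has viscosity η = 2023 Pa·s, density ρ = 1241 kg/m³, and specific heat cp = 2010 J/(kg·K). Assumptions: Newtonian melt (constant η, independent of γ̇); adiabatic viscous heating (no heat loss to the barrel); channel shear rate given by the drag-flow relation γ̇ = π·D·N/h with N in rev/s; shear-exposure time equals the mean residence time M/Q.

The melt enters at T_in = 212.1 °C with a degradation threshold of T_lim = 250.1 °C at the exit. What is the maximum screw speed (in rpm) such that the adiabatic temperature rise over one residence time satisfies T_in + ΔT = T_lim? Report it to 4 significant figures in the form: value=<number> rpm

Throughput in SI: Q_s = 288.1 kg/h ÷ 3600 s/h = 0.0800278 kg/s
Mean residence time: t_res = M/Q_s = 14.50 kg / 0.0800278 kg/s = 181.187 s
Geometry in SI: D = 77.9 mm → 0.0779 m, h = 5.84 mm → 0.00584 m
ΔT_a = T_lim − T_in = 250.1 − 212.1 = 38 K
γ̇_max² = ΔT_a·ρ·cp/(η·t_res) = 38·1241·2010/(2023·181.187) = 258.6 s⁻²
γ̇_max = √258.6 = 16.081 s⁻¹
N_max = γ̇_max h / (πD) = 16.081·0.00584/(π·0.0779) = 0.383742 rev/s → ×60 = 23.0245 rpm

value=23.02 rpm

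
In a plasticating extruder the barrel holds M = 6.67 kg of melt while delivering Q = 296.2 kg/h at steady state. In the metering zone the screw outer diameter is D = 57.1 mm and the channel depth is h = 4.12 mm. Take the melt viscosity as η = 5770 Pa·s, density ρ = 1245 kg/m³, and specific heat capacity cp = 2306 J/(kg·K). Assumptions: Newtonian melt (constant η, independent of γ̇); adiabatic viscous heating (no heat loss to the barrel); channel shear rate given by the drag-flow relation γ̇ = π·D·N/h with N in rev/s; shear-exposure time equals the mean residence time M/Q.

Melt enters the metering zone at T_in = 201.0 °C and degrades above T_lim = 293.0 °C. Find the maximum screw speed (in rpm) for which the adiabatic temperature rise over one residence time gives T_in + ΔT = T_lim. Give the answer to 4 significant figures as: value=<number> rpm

Convert throughput: Q = 296.2 kg/h = 296.2/3600 = 0.0822778 kg/s
t_res = M / Q_s = 6.67 ÷ 0.0822778 = 81.0668 s
Geometry in SI: D = 57.1 mm → 0.0571 m, h = 4.12 mm → 0.00412 m
Allowable rise: ΔT_a = T_lim − T_in = 293.0 − 201.0 = 92 K
γ̇_max² = ΔT_a·ρ·cp / (η·t_res) = [92 × 1245 × 2306] / [5770 × 81.0668] = 564.673 s⁻²
Take the square root: γ̇_max = √(564.673) = 23.7629 s⁻¹
N_max = γ̇_max·h / (π·D) = 23.7629 · 0.00412 / (π · 0.0571) = 0.54577 rev/s = 32.7462 rpm

value=32.75 rpm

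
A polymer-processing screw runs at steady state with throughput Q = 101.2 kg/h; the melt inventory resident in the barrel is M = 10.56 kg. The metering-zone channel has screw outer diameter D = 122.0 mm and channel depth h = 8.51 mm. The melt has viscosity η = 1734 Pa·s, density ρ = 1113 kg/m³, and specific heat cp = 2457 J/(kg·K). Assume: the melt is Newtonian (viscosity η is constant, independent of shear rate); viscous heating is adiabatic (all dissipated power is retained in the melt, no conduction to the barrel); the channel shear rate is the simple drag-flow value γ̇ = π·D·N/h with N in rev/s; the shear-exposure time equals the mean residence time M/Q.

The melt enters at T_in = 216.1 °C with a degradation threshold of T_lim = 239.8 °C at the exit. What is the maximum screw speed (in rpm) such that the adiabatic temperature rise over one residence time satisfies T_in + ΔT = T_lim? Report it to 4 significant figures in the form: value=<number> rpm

value=13.29 rpm

Q_s = Q / 3600 = 101.2 / 3600 = 0.0281111 kg/s
Mean residence time: t_res = M/Q_s = 10.56 kg / 0.0281111 kg/s = 375.652 s
Convert to metres: D = 0.122 m, h = 0.00851 m
Allowable rise: ΔT_a = T_lim − T_in = 239.8 − 216.1 = 23.7 K
γ̇_max² = ΔT_a·ρ·cp/(η·t_res) = 23.7·1113·2457/(1734·375.652) = 99.4978 s⁻²
Take the square root: γ̇_max = √(99.4978) = 9.97486 s⁻¹
N_max = γ̇_max h / (πD) = 9.97486·0.00851/(π·0.122) = 0.221476 rev/s → ×60 = 13.2886 rpm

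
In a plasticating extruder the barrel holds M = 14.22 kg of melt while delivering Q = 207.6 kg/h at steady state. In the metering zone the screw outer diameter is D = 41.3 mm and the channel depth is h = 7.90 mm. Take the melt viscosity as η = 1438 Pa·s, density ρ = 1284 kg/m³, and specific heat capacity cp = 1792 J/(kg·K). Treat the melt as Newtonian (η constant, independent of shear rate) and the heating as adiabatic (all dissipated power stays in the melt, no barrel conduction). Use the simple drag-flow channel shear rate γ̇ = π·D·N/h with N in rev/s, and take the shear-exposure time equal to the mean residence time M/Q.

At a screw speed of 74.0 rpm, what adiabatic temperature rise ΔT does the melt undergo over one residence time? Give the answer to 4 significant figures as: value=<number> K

value=63.23 K

Throughput in SI: Q_s = 207.6 kg/h ÷ 3600 s/h = 0.0576667 kg/s
Mean residence time: t_res = M/Q_s = 14.22 kg / 0.0576667 kg/s = 246.59 s
Geometry in metres: D = 41.3 mm → 0.0413 m, h = 7.90 mm → 0.0079 m; screw speed N = 74.0 rpm = 1.23333 rev/s
γ̇ = π D N / h = (π)(0.0413)(1.23333) / 0.0079 = 20.256 s⁻¹
ΔT = η·γ̇²·t_res / (ρ·cp) = 1438 · (20.256)² · 246.59 / (1284 · 1792) = 63.232 K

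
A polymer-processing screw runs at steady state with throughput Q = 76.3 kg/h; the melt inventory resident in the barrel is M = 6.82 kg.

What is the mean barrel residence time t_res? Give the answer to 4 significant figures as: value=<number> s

value=321.8 s

Convert throughput: Q = 76.3 kg/h = 76.3/3600 = 0.0211944 kg/s
t_res = M / Q_s = 6.82 ÷ 0.0211944 = 321.782 s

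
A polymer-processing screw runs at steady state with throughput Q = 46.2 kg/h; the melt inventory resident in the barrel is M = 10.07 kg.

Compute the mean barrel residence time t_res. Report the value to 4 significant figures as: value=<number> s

Q_s = Q / 3600 = 46.2 / 3600 = 0.0128333 kg/s
Mean residence time: t_res = M/Q_s = 10.07 kg / 0.0128333 kg/s = 784.675 s

value=784.7 s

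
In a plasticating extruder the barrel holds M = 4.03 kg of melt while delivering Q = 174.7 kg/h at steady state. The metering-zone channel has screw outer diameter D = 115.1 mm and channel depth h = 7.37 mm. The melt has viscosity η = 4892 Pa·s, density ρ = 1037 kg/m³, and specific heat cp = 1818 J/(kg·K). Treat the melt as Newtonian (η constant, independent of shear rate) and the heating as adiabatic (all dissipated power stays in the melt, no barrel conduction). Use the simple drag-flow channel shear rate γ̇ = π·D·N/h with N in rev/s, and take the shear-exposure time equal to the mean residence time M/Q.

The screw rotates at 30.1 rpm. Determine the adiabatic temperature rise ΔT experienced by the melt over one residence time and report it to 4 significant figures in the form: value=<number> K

value=130.5 K

Q_s = Q / 3600 = 174.7 / 3600 = 0.0485278 kg/s
t_res = M / Q_s = 4.03 ÷ 0.0485278 = 83.0452 s
Geometry in metres: D = 115.1 mm → 0.1151 m, h = 7.37 mm → 0.00737 m; screw speed N = 30.1 rpm = 0.501667 rev/s
γ̇ = π·D·N / h = π · 0.1151 · 0.501667 / 0.00737 = 24.6135 s⁻¹
ΔT = η·γ̇²·t_res / (ρ·cp) = 4892 · (24.6135)² · 83.0452 / (1037 · 1818) = 130.549 K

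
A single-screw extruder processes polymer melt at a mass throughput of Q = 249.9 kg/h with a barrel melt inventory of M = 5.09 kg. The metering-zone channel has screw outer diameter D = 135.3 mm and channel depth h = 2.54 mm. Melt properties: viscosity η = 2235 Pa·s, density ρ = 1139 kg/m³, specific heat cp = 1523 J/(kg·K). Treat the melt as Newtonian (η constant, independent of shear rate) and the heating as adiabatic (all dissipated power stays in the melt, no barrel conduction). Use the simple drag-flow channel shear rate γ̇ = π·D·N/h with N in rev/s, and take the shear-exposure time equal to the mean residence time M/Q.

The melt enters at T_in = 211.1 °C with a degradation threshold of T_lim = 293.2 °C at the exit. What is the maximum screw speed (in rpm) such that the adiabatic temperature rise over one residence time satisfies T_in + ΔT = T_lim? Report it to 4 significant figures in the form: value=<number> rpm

Q_s = Q / 3600 = 249.9 / 3600 = 0.0694167 kg/s
t_res = M / Q_s = 5.09 / 0.0694167 = 73.3253 s
Convert to metres: D = 0.1353 m, h = 0.00254 m
ΔT_a = T_lim − T_in = 293.2 °C − 211.1 °C = 82.1 K
Invert ΔT = ηγ̇²t_res/(ρcp) for γ̇: γ̇_max² = ΔT_a ρ cp / (η t_res) = 82.1·1139·1523 / (2235·73.3253) = 869.031 s⁻²
Take the square root: γ̇_max = √(869.031) = 29.4793 s⁻¹
N_max = γ̇_max h / (πD) = 29.4793·0.00254/(π·0.1353) = 0.176159 rev/s → ×60 = 10.5695 rpm

value=10.57 rpm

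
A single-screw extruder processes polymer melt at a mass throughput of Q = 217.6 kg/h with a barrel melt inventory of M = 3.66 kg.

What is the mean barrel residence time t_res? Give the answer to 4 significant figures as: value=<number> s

Q_s = Q / 3600 = 217.6 / 3600 = 0.0604444 kg/s
t_res = M / Q_s = 3.66 / 0.0604444 = 60.5515 s

value=60.55 s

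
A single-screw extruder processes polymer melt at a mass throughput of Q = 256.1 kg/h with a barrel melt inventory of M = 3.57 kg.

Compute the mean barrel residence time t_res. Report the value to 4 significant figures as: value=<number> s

value=50.18 s

Q_s = Q / 3600 = 256.1 / 3600 = 0.0711389 kg/s
Mean residence time: t_res = M/Q_s = 3.57 kg / 0.0711389 kg/s = 50.1835 s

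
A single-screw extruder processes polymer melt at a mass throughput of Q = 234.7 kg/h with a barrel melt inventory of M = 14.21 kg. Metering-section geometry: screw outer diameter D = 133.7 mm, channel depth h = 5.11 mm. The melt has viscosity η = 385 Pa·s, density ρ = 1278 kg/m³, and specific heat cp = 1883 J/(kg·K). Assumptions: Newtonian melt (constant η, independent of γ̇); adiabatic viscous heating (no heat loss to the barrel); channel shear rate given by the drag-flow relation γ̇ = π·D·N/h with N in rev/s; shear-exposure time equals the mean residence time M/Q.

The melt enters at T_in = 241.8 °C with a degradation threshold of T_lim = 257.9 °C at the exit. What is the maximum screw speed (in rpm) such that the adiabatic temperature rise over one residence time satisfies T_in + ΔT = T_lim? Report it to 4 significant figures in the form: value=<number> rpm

Convert throughput: Q = 234.7 kg/h = 234.7/3600 = 0.0651944 kg/s
t_res = M / Q_s = 14.21 / 0.0651944 = 217.963 s
Geometry in SI: D = 133.7 mm → 0.1337 m, h = 5.11 mm → 0.00511 m
ΔT_a = T_lim − T_in = 257.9 °C − 241.8 °C = 16.1 K
γ̇_max² = ΔT_a·ρ·cp / (η·t_res) = [16.1 × 1278 × 1883] / [385 × 217.963] = 461.703 s⁻²
γ̇_max = √461.703 = 21.4873 s⁻¹
N_max = γ̇_max h / (πD) = 21.4873·0.00511/(π·0.1337) = 0.261409 rev/s → ×60 = 15.6846 rpm

value=15.68 rpm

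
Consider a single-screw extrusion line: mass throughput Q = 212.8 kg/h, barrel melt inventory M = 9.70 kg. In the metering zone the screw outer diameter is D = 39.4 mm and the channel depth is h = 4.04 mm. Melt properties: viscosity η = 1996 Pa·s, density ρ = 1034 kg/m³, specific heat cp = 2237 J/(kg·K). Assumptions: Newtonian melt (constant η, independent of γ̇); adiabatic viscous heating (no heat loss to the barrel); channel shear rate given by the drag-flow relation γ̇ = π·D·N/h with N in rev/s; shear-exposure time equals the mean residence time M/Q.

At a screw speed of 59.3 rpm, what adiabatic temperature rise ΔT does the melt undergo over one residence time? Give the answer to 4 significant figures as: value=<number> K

Convert throughput: Q = 212.8 kg/h = 212.8/3600 = 0.0591111 kg/s
t_res = M / Q_s = 9.70 ÷ 0.0591111 = 164.098 s
D = 39.4 mm = 0.0394 m;  h = 4.04 mm = 0.00404 m;  N = 59.3 rpm / 60 = 0.988333 rev/s
γ̇ = π·D·N / h = π · 0.0394 · 0.988333 / 0.00404 = 30.2809 s⁻¹
ΔT = η·γ̇²·t_res/(ρ·cp) = [1996 × 30.2809² × 164.098] / [1034 × 2237] = 129.841 K

value=129.8 K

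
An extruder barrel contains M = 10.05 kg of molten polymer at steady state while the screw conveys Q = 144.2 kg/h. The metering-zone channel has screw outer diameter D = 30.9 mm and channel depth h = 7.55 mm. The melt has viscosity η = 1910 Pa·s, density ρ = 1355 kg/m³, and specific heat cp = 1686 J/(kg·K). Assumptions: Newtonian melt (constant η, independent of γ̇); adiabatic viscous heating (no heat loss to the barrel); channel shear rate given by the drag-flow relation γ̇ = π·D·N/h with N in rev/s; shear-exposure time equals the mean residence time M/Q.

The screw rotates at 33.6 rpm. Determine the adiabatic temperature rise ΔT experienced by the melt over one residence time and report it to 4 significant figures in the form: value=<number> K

value=10.88 K

Q_s = Q / 3600 = 144.2 / 3600 = 0.0400556 kg/s
t_res = M / Q_s = 10.05 ÷ 0.0400556 = 250.902 s
Geometry in metres: D = 30.9 mm → 0.0309 m, h = 7.55 mm → 0.00755 m; screw speed N = 33.6 rpm = 0.56 rev/s
γ̇ = π D N / h = (π)(0.0309)(0.56) / 0.00755 = 7.20028 s⁻¹
ΔT = η·γ̇²·t_res / (ρ·cp) = 1910 · (7.20028)² · 250.902 / (1355 · 1686) = 10.8752 K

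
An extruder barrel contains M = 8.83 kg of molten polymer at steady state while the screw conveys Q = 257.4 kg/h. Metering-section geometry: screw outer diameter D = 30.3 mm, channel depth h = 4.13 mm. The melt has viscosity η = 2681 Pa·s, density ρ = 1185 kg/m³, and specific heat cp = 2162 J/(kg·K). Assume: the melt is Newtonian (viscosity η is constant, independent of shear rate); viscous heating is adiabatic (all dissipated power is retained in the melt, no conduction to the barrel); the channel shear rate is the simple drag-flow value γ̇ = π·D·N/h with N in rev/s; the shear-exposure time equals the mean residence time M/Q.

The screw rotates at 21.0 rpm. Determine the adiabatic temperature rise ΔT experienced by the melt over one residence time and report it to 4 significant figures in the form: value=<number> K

Throughput in SI: Q_s = 257.4 kg/h ÷ 3600 s/h = 0.0715 kg/s
Mean residence time: t_res = M/Q_s = 8.83 kg / 0.0715 kg/s = 123.497 s
Convert to SI: D = 0.0303 m, h = 0.00413 m, N = 21.0/60 = 0.35 rev/s
γ̇ = π D N / h = (π)(0.0303)(0.35) / 0.00413 = 8.06697 s⁻¹
ΔT = η·γ̇²·t_res/(ρ·cp) = [2681 × 8.06697² × 123.497] / [1185 × 2162] = 8.41005 K

value=8.410 K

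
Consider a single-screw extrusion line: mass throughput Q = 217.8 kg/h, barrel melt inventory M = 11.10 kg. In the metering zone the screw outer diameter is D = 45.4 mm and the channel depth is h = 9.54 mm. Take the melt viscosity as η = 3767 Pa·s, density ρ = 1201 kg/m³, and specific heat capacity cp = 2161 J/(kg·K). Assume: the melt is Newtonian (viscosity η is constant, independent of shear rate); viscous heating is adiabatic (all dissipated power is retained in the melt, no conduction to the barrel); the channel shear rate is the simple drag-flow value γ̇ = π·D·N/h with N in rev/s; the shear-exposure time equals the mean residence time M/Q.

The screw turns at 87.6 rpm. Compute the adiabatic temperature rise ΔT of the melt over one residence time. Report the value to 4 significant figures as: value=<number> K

Q_s = Q / 3600 = 217.8 / 3600 = 0.0605 kg/s
t_res = M / Q_s = 11.10 ÷ 0.0605 = 183.471 s
D = 45.4 mm = 0.0454 m;  h = 9.54 mm = 0.00954 m;  N = 87.6 rpm / 60 = 1.46 rev/s
γ̇ = π·D·N / h = π · 0.0454 · 1.46 / 0.00954 = 21.8278 s⁻¹
ΔT = η·γ̇²·t_res / (ρ·cp) = 3767 · (21.8278)² · 183.471 / (1201 · 2161) = 126.878 K

value=126.9 K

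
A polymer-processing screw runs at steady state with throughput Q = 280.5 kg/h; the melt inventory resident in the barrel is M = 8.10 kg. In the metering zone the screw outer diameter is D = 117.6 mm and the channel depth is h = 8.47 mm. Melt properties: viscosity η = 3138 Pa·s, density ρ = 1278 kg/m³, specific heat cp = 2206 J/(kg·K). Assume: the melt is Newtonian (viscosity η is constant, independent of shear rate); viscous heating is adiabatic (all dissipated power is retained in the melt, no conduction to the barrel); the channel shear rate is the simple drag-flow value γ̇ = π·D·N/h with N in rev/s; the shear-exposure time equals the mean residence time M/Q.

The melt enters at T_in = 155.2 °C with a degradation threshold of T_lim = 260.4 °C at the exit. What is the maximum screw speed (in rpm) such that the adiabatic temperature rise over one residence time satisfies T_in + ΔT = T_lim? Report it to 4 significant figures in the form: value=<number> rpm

value=41.48 rpm

Convert throughput: Q = 280.5 kg/h = 280.5/3600 = 0.0779167 kg/s
Mean residence time: t_res = M/Q_s = 8.10 kg / 0.0779167 kg/s = 103.957 s
Convert to metres: D = 0.1176 m, h = 0.00847 m
ΔT_a = T_lim − T_in = 260.4 − 155.2 = 105.2 K
γ̇_max² = ΔT_a·ρ·cp/(η·t_res) = 105.2·1278·2206/(3138·103.957) = 909.169 s⁻²
Take the square root: γ̇_max = √(909.169) = 30.1524 s⁻¹
N_max = γ̇_max h / (πD) = 30.1524·0.00847/(π·0.1176) = 0.691271 rev/s → ×60 = 41.4763 rpm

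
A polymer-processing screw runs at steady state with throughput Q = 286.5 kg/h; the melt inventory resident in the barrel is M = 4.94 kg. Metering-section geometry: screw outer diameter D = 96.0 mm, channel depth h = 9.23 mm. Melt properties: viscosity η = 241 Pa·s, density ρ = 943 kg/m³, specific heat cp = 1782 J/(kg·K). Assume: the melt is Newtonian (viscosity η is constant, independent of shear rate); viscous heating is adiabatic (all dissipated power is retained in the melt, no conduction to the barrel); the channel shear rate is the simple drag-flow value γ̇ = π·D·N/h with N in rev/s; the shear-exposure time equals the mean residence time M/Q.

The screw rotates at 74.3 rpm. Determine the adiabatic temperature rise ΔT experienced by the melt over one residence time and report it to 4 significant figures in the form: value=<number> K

value=14.58 K

Q_s = Q / 3600 = 286.5 / 3600 = 0.0795833 kg/s
t_res = M / Q_s = 4.94 ÷ 0.0795833 = 62.0733 s
Convert to SI: D = 0.096 m, h = 0.00923 m, N = 74.3/60 = 1.23833 rev/s
Shear rate: γ̇ = πDN/h = π·0.096·1.23833/0.00923 = 40.4629 s⁻¹
Adiabatic rise: ΔT = η γ̇² t_res / (ρ cp) = 241·(40.4629)²·62.0733 / (943·1782) = 14.5753 K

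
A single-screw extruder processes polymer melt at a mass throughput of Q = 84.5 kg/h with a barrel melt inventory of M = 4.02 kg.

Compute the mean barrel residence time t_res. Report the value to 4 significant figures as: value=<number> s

Q_s = Q / 3600 = 84.5 / 3600 = 0.0234722 kg/s
Mean residence time: t_res = M/Q_s = 4.02 kg / 0.0234722 kg/s = 171.266 s

value=171.3 s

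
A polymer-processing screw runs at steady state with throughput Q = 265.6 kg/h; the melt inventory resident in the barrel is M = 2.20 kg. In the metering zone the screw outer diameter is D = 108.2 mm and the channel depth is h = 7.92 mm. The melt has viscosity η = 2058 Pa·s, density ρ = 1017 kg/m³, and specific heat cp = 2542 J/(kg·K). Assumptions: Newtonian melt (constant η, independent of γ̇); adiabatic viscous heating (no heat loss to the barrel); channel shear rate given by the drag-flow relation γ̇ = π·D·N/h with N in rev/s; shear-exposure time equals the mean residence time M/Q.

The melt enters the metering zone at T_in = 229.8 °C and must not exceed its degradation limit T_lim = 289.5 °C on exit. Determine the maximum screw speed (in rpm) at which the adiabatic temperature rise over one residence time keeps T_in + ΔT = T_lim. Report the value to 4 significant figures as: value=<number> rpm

Q_s = Q / 3600 = 265.6 / 3600 = 0.0737778 kg/s
Mean residence time: t_res = M/Q_s = 2.20 kg / 0.0737778 kg/s = 29.8193 s
D = 108.2 mm = 0.1082 m;  h = 7.92 mm = 0.00792 m
Allowable rise: ΔT_a = T_lim − T_in = 289.5 − 229.8 = 59.7 K
γ̇_max² = ΔT_a·ρ·cp / (η·t_res) = [59.7 × 1017 × 2542] / [2058 × 29.8193] = 2514.94 s⁻²
γ̇_max = sqrt(2514.94) = 50.1492 s⁻¹
N_max = γ̇_max·h / (π·D) = 50.1492 · 0.00792 / (π · 0.1082) = 1.16846 rev/s = 70.1073 rpm

value=70.11 rpm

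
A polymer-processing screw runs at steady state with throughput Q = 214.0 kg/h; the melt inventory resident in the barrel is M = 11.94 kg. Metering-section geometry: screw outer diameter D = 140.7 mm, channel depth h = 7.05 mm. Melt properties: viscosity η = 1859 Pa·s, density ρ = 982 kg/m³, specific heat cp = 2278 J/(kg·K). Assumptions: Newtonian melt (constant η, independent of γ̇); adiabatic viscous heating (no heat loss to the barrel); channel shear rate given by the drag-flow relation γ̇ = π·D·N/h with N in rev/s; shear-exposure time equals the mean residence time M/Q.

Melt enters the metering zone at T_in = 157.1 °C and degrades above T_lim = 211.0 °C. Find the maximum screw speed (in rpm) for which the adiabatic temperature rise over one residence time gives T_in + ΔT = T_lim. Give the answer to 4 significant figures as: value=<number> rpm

value=17.20 rpm

Throughput in SI: Q_s = 214.0 kg/h ÷ 3600 s/h = 0.0594444 kg/s
t_res = M / Q_s = 11.94 / 0.0594444 = 200.86 s
Geometry in SI: D = 140.7 mm → 0.1407 m, h = 7.05 mm → 0.00705 m
ΔT_a = T_lim − T_in = 211.0 °C − 157.1 °C = 53.9 K
γ̇_max² = ΔT_a·ρ·cp / (η·t_res) = [53.9 × 982 × 2278] / [1859 × 200.86] = 322.91 s⁻²
γ̇_max = sqrt(322.91) = 17.9697 s⁻¹
N_max = γ̇_max h / (πD) = 17.9697·0.00705/(π·0.1407) = 0.286606 rev/s → ×60 = 17.1964 rpm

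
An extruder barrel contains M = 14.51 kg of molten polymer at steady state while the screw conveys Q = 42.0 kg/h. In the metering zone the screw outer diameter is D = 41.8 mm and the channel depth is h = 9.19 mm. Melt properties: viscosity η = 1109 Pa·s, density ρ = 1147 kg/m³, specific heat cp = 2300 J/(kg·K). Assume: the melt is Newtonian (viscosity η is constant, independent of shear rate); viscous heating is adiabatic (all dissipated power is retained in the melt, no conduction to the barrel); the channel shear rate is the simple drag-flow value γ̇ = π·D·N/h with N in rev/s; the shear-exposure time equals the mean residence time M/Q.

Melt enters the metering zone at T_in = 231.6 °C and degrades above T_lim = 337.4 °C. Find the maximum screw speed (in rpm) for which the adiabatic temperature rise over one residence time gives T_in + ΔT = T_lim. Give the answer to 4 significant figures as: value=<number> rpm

value=59.73 rpm

Q_s = Q / 3600 = 42.0 / 3600 = 0.0116667 kg/s
Mean residence time: t_res = M/Q_s = 14.51 kg / 0.0116667 kg/s = 1243.71 s
Geometry in SI: D = 41.8 mm → 0.0418 m, h = 9.19 mm → 0.00919 m
ΔT_a = T_lim − T_in = 337.4 °C − 231.6 °C = 105.8 K
γ̇_max² = ΔT_a·ρ·cp / (η·t_res) = [105.8 × 1147 × 2300] / [1109 × 1243.71] = 202.36 s⁻²
γ̇_max = sqrt(202.36) = 14.2253 s⁻¹
N_max = γ̇_max·h / (π·D) = 14.2253 · 0.00919 / (π · 0.0418) = 0.995524 rev/s = 59.7314 rpm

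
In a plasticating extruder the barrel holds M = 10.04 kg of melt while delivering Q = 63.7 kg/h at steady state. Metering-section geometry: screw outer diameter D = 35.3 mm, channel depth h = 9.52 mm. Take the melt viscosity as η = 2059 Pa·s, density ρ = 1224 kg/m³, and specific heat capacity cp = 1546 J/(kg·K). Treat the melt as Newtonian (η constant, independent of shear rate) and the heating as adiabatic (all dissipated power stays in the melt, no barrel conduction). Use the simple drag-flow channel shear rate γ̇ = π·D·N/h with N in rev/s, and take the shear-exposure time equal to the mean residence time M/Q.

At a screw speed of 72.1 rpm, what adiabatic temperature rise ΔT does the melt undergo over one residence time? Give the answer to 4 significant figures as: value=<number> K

Throughput in SI: Q_s = 63.7 kg/h ÷ 3600 s/h = 0.0176944 kg/s
t_res = M / Q_s = 10.04 / 0.0176944 = 567.41 s
D = 35.3 mm = 0.0353 m;  h = 9.52 mm = 0.00952 m;  N = 72.1 rpm / 60 = 1.20167 rev/s
Shear rate: γ̇ = πDN/h = π·0.0353·1.20167/0.00952 = 13.9982 s⁻¹
Adiabatic rise: ΔT = η γ̇² t_res / (ρ cp) = 2059·(13.9982)²·567.41 / (1224·1546) = 120.978 K

value=121.0 K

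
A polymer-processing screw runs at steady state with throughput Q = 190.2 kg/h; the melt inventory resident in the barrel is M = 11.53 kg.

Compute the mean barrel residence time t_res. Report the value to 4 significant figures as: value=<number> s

Throughput in SI: Q_s = 190.2 kg/h ÷ 3600 s/h = 0.0528333 kg/s
t_res = M / Q_s = 11.53 / 0.0528333 = 218.233 s

value=218.2 s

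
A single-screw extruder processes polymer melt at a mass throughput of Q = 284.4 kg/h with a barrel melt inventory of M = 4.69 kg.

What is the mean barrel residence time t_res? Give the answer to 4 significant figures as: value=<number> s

Throughput in SI: Q_s = 284.4 kg/h ÷ 3600 s/h = 0.079 kg/s
Mean residence time: t_res = M/Q_s = 4.69 kg / 0.079 kg/s = 59.3671 s

value=59.37 s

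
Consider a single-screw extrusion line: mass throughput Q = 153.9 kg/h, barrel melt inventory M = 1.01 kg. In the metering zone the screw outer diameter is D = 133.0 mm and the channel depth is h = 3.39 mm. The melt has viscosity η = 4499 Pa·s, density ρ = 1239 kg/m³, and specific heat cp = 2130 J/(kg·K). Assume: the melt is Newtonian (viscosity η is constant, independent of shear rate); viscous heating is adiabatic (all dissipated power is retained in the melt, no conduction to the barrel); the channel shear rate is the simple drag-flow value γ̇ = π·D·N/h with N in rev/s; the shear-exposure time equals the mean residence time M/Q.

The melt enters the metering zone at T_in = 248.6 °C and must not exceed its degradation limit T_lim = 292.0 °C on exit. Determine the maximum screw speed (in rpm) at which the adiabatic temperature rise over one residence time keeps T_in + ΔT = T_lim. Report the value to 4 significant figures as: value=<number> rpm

Q_s = Q / 3600 = 153.9 / 3600 = 0.04275 kg/s
t_res = M / Q_s = 1.01 ÷ 0.04275 = 23.6257 s
Convert to metres: D = 0.133 m, h = 0.00339 m
ΔT_a = T_lim − T_in = 292.0 − 248.6 = 43.4 K
γ̇_max² = ΔT_a·ρ·cp / (η·t_res) = [43.4 × 1239 × 2130] / [4499 × 23.6257] = 1077.55 s⁻²
γ̇_max = sqrt(1077.55) = 32.8261 s⁻¹
N_max = γ̇_max h / (πD) = 32.8261·0.00339/(π·0.133) = 0.266329 rev/s → ×60 = 15.9797 rpm

value=15.98 rpm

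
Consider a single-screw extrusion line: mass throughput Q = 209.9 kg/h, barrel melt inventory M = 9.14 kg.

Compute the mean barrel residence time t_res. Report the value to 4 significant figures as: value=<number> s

value=156.8 s

Q_s = Q / 3600 = 209.9 / 3600 = 0.0583056 kg/s
Mean residence time: t_res = M/Q_s = 9.14 kg / 0.0583056 kg/s = 156.76 s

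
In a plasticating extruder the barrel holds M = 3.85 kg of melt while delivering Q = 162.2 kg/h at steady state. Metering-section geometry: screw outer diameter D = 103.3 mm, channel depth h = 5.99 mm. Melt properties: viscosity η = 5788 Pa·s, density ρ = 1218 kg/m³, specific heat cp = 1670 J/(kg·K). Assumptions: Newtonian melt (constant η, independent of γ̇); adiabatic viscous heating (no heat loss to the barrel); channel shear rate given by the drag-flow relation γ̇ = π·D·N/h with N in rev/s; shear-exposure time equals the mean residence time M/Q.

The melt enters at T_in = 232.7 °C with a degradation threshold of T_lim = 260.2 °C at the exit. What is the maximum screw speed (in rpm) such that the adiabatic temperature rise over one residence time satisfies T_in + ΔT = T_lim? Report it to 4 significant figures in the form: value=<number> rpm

Convert throughput: Q = 162.2 kg/h = 162.2/3600 = 0.0450556 kg/s
t_res = M / Q_s = 3.85 ÷ 0.0450556 = 85.4501 s
Geometry in SI: D = 103.3 mm → 0.1033 m, h = 5.99 mm → 0.00599 m
ΔT_a = T_lim − T_in = 260.2 − 232.7 = 27.5 K
γ̇_max² = ΔT_a·ρ·cp/(η·t_res) = 27.5·1218·1670/(5788·85.4501) = 113.098 s⁻²
Take the square root: γ̇_max = √(113.098) = 10.6348 s⁻¹
Solve γ̇ = πDN/h for N: N_max = γ̇_max·h/(π·D) = 10.6348 × 0.00599 / (π × 0.1033) = 0.196293 rev/s = 11.7776 rpm

value=11.78 rpm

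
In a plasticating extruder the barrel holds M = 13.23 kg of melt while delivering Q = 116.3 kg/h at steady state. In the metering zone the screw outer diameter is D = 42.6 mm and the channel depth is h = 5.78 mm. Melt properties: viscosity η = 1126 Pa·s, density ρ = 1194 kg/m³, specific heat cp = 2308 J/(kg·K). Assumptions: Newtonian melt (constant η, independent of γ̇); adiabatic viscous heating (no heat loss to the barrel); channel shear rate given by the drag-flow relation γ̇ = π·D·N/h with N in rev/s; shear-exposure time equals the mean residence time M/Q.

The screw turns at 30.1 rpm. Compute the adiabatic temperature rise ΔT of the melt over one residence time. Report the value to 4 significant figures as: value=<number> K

value=22.58 K

Q_s = Q / 3600 = 116.3 / 3600 = 0.0323056 kg/s
t_res = M / Q_s = 13.23 / 0.0323056 = 409.527 s
Geometry in metres: D = 42.6 mm → 0.0426 m, h = 5.78 mm → 0.00578 m; screw speed N = 30.1 rpm = 0.501667 rev/s
Shear rate: γ̇ = πDN/h = π·0.0426·0.501667/0.00578 = 11.6157 s⁻¹
ΔT = η·γ̇²·t_res / (ρ·cp) = 1126 · (11.6157)² · 409.527 / (1194 · 2308) = 22.5774 K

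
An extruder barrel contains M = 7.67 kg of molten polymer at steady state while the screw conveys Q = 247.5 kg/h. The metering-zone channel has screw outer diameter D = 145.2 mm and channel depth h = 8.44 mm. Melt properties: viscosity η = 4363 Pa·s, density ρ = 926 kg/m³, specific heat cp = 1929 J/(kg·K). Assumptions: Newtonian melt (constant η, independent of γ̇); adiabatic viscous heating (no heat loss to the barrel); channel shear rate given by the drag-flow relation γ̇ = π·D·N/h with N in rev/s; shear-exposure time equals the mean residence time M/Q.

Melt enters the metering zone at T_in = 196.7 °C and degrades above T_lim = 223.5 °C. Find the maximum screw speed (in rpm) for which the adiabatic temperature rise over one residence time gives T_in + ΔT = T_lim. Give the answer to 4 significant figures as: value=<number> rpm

Q_s = Q / 3600 = 247.5 / 3600 = 0.06875 kg/s
Mean residence time: t_res = M/Q_s = 7.67 kg / 0.06875 kg/s = 111.564 s
Convert to metres: D = 0.1452 m, h = 0.00844 m
Allowable rise: ΔT_a = T_lim − T_in = 223.5 − 196.7 = 26.8 K
γ̇_max² = ΔT_a·ρ·cp/(η·t_res) = 26.8·926·1929/(4363·111.564) = 98.349 s⁻²
γ̇_max = sqrt(98.349) = 9.91711 s⁻¹
N_max = γ̇_max·h / (π·D) = 9.91711 · 0.00844 / (π · 0.1452) = 0.183489 rev/s = 11.0094 rpm

value=11.01 rpm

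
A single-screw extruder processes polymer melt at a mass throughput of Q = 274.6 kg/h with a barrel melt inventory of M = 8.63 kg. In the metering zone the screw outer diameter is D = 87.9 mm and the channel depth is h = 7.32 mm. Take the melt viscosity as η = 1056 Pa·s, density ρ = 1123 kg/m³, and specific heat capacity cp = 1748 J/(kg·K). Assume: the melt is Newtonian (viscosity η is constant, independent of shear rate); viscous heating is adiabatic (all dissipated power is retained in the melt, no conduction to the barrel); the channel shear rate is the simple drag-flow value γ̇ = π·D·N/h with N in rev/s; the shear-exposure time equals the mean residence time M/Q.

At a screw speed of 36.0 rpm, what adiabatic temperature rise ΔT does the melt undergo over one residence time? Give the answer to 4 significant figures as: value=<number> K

value=31.18 K

Q_s = Q / 3600 = 274.6 / 3600 = 0.0762778 kg/s
t_res = M / Q_s = 8.63 ÷ 0.0762778 = 113.139 s
Geometry in metres: D = 87.9 mm → 0.0879 m, h = 7.32 mm → 0.00732 m; screw speed N = 36.0 rpm = 0.6 rev/s
γ̇ = π·D·N / h = π · 0.0879 · 0.6 / 0.00732 = 22.6349 s⁻¹
Adiabatic rise: ΔT = η γ̇² t_res / (ρ cp) = 1056·(22.6349)²·113.139 / (1123·1748) = 31.1827 K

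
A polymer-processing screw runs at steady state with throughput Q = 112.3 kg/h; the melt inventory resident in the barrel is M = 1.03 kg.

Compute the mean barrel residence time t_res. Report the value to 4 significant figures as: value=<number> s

Throughput in SI: Q_s = 112.3 kg/h ÷ 3600 s/h = 0.0311944 kg/s
Mean residence time: t_res = M/Q_s = 1.03 kg / 0.0311944 kg/s = 33.0187 s

value=33.02 s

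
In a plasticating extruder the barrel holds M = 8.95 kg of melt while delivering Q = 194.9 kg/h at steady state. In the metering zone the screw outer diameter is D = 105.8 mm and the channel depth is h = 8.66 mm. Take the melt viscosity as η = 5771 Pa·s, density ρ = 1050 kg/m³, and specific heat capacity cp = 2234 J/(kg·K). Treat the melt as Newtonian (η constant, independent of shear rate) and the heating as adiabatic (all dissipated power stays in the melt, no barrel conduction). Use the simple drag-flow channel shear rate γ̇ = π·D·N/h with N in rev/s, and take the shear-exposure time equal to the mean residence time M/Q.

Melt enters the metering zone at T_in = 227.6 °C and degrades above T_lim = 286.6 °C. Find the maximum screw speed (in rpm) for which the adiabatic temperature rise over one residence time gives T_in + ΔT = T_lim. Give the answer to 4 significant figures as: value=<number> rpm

Q_s = Q / 3600 = 194.9 / 3600 = 0.0541389 kg/s
t_res = M / Q_s = 8.95 / 0.0541389 = 165.316 s
D = 105.8 mm = 0.1058 m;  h = 8.66 mm = 0.00866 m
Allowable rise: ΔT_a = T_lim − T_in = 286.6 − 227.6 = 59 K
γ̇_max² = ΔT_a·ρ·cp/(η·t_res) = 59·1050·2234/(5771·165.316) = 145.064 s⁻²
γ̇_max = √145.064 = 12.0443 s⁻¹
N_max = γ̇_max h / (πD) = 12.0443·0.00866/(π·0.1058) = 0.313807 rev/s → ×60 = 18.8284 rpm

value=18.83 rpm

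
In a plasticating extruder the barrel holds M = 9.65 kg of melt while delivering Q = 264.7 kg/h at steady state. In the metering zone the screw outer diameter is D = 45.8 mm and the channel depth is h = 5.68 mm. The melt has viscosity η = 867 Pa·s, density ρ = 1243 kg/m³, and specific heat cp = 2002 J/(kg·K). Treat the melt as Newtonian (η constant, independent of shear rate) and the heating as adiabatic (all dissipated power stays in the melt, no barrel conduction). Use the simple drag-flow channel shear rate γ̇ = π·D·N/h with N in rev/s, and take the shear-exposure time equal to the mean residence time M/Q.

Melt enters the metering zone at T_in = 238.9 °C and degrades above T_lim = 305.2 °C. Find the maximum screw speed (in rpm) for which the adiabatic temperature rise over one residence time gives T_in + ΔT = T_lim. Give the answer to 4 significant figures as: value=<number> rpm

value=90.19 rpm

Convert throughput: Q = 264.7 kg/h = 264.7/3600 = 0.0735278 kg/s
t_res = M / Q_s = 9.65 ÷ 0.0735278 = 131.243 s
D = 45.8 mm = 0.0458 m;  h = 5.68 mm = 0.00568 m
Allowable rise: ΔT_a = T_lim − T_in = 305.2 − 238.9 = 66.3 K
γ̇_max² = ΔT_a·ρ·cp / (η·t_res) = [66.3 × 1243 × 2002] / [867 × 131.243] = 1449.95 s⁻²
γ̇_max = sqrt(1449.95) = 38.0782 s⁻¹
Solve γ̇ = πDN/h for N: N_max = γ̇_max·h/(π·D) = 38.0782 × 0.00568 / (π × 0.0458) = 1.50318 rev/s = 90.1906 rpm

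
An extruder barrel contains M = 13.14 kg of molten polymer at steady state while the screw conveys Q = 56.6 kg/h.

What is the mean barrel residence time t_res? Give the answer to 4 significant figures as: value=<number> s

value=835.8 s

Convert throughput: Q = 56.6 kg/h = 56.6/3600 = 0.0157222 kg/s
t_res = M / Q_s = 13.14 / 0.0157222 = 835.76 s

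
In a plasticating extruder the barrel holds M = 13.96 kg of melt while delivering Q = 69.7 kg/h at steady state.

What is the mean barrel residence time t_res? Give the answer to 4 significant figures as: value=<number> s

value=721.0 s

Throughput in SI: Q_s = 69.7 kg/h ÷ 3600 s/h = 0.0193611 kg/s
t_res = M / Q_s = 13.96 / 0.0193611 = 721.033 s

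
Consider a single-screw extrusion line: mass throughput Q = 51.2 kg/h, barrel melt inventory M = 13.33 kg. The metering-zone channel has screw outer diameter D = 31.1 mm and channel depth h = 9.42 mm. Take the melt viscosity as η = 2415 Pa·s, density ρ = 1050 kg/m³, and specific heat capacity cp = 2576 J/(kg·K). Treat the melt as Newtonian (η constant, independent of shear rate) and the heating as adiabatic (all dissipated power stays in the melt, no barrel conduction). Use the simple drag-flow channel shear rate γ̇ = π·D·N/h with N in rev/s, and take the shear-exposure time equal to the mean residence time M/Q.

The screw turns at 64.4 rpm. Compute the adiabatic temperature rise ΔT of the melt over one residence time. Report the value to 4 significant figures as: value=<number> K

Q_s = Q / 3600 = 51.2 / 3600 = 0.0142222 kg/s
Mean residence time: t_res = M/Q_s = 13.33 kg / 0.0142222 kg/s = 937.266 s
Convert to SI: D = 0.0311 m, h = 0.00942 m, N = 64.4/60 = 1.07333 rev/s
γ̇ = π D N / h = (π)(0.0311)(1.07333) / 0.00942 = 11.1325 s⁻¹
ΔT = η·γ̇²·t_res / (ρ·cp) = 2415 · (11.1325)² · 937.266 / (1050 · 2576) = 103.713 K

value=103.7 K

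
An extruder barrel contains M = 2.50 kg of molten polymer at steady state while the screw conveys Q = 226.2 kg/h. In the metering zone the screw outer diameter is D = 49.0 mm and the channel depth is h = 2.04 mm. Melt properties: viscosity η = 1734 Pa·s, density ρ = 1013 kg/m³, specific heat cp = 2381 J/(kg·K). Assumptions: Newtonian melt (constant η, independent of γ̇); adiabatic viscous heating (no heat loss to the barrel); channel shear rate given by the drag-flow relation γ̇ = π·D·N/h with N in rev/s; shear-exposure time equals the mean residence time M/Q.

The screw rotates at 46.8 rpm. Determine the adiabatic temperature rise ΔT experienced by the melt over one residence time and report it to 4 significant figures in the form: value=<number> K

Q_s = Q / 3600 = 226.2 / 3600 = 0.0628333 kg/s
t_res = M / Q_s = 2.50 / 0.0628333 = 39.7878 s
Geometry in metres: D = 49.0 mm → 0.049 m, h = 2.04 mm → 0.00204 m; screw speed N = 46.8 rpm = 0.78 rev/s
γ̇ = π·D·N / h = π · 0.049 · 0.78 / 0.00204 = 58.8587 s⁻¹
ΔT = η·γ̇²·t_res/(ρ·cp) = [1734 × 58.8587² × 39.7878] / [1013 × 2381] = 99.0948 K

value=99.09 K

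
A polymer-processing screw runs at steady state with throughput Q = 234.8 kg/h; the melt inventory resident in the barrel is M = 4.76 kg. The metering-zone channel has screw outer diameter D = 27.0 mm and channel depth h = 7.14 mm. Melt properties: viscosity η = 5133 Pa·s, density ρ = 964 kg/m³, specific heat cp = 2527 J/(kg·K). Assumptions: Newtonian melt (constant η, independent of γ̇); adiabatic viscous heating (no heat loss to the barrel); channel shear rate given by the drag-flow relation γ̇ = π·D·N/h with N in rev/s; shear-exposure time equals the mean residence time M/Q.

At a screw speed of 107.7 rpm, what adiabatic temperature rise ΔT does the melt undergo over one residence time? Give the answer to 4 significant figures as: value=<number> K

value=69.93 K

Convert throughput: Q = 234.8 kg/h = 234.8/3600 = 0.0652222 kg/s
t_res = M / Q_s = 4.76 / 0.0652222 = 72.9813 s
Convert to SI: D = 0.027 m, h = 0.00714 m, N = 107.7/60 = 1.795 rev/s
γ̇ = π D N / h = (π)(0.027)(1.795) / 0.00714 = 21.3246 s⁻¹
ΔT = η·γ̇²·t_res / (ρ·cp) = 5133 · (21.3246)² · 72.9813 / (964 · 2527) = 69.9294 K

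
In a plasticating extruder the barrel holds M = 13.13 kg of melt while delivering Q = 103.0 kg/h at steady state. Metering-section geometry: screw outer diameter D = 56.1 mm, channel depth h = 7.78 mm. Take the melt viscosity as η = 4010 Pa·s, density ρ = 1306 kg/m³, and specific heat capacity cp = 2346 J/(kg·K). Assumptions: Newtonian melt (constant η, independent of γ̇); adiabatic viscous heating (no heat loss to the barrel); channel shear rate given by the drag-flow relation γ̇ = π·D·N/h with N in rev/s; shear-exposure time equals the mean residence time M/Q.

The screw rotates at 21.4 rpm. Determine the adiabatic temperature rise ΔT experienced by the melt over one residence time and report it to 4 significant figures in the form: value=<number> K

value=39.21 K

Throughput in SI: Q_s = 103.0 kg/h ÷ 3600 s/h = 0.0286111 kg/s
Mean residence time: t_res = M/Q_s = 13.13 kg / 0.0286111 kg/s = 458.913 s
D = 56.1 mm = 0.0561 m;  h = 7.78 mm = 0.00778 m;  N = 21.4 rpm / 60 = 0.356667 rev/s
γ̇ = π D N / h = (π)(0.0561)(0.356667) / 0.00778 = 8.07971 s⁻¹
ΔT = η·γ̇²·t_res/(ρ·cp) = [4010 × 8.07971² × 458.913] / [1306 × 2346] = 39.2098 K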